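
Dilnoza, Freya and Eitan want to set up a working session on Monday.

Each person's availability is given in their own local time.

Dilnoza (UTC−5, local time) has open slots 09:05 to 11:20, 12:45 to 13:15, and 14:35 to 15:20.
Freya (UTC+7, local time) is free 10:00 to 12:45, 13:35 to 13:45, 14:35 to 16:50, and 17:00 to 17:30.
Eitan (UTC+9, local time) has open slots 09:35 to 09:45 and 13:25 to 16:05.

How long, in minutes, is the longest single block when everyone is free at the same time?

0 minutes

Dilnoza → UTC: 14:05–16:20, 17:45–18:15, 19:35–20:20.
Freya → UTC: 03:00–05:45, 06:35–06:45, 07:35–09:50, 10:00–10:30.
Eitan → UTC: 00:35–00:45, 04:25–07:05.
Dilnoza ∩ Freya: (none).
Dilnoza ∩ Freya ∩ Eitan: (none).
No common window.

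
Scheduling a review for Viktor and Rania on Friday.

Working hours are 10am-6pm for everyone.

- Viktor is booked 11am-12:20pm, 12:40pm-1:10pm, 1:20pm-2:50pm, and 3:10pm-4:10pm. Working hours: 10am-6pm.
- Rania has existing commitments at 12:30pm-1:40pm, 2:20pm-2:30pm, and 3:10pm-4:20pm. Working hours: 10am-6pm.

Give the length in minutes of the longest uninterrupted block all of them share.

Viktor free within 10:00–18:00: 10:00–11:00, 12:20–12:40, 13:10–13:20, 14:50–15:10, 16:10–18:00.
Rania free within 10:00–18:00: 10:00–12:30, 13:40–14:20, 14:30–15:10, 16:20–18:00.
Viktor ∩ Rania: 10:00–11:00, 12:20–12:30, 14:50–15:10, 16:20–18:00.
Common window lengths: 60, 10, 20, 100 min; longest is 100.

100 minutes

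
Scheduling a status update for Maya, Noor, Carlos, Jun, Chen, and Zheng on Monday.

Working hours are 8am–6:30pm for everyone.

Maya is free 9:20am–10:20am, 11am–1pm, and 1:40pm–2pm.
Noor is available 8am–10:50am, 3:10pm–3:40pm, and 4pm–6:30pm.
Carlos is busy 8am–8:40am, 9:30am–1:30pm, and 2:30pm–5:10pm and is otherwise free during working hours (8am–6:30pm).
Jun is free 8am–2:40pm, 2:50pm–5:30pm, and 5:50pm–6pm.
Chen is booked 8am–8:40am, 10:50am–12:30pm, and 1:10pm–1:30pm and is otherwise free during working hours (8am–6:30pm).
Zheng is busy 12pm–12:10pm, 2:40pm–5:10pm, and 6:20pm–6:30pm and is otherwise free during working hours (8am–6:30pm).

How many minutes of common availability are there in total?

10 minutes

Carlos free within 08:00–18:30: 08:40–09:30, 13:30–14:30, 17:10–18:30.
Chen free within 08:00–18:30: 08:40–10:50, 12:30–13:10, 13:30–18:30.
Zheng free within 08:00–18:30: 08:00–12:00, 12:10–14:40, 17:10–18:20.
Maya ∩ Noor: 09:20–10:20.
Maya ∩ Noor ∩ Carlos: 09:20–09:30.
Maya ∩ Noor ∩ Carlos ∩ Jun: 09:20–09:30.
Maya ∩ Noor ∩ Carlos ∩ Jun ∩ Chen: 09:20–09:30.
Maya ∩ Noor ∩ Carlos ∩ Jun ∩ Chen ∩ Zheng: 09:20–09:30.
Total common minutes: 10.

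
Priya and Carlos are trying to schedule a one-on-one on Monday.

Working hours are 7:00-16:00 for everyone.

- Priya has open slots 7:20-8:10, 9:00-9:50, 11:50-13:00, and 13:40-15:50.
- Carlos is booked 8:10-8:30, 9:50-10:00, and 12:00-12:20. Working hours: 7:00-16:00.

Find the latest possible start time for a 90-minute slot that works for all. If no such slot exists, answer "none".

Carlos free within 07:00–16:00: 07:00–08:10, 08:30–09:50, 10:00–12:00, 12:20–16:00.
Priya ∩ Carlos: 07:20–08:10, 09:00–09:50, 11:50–12:00, 12:20–13:00, 13:40–15:50.
Windows ≥ 90 min: 13:40–15:50.
Latest start in the last window 13:40–15:50 is 15:50 − 90 min = 14:20.

14:20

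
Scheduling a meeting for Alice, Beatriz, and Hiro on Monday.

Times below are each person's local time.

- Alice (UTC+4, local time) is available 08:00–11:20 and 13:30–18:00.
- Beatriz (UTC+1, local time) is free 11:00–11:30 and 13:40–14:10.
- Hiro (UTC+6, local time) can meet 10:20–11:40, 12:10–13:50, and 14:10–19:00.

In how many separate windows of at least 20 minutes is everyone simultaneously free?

2

Alice → UTC: 04:00–07:20, 09:30–14:00.
Beatriz → UTC: 10:00–10:30, 12:40–13:10.
Hiro → UTC: 04:20–05:40, 06:10–07:50, 08:10–13:00.
Alice ∩ Beatriz: 10:00–10:30, 12:40–13:10.
Alice ∩ Beatriz ∩ Hiro: 10:00–10:30, 12:40–13:00.
Windows ≥ 20 min: 10:00–10:30, 12:40–13:00.
That's 2 windows.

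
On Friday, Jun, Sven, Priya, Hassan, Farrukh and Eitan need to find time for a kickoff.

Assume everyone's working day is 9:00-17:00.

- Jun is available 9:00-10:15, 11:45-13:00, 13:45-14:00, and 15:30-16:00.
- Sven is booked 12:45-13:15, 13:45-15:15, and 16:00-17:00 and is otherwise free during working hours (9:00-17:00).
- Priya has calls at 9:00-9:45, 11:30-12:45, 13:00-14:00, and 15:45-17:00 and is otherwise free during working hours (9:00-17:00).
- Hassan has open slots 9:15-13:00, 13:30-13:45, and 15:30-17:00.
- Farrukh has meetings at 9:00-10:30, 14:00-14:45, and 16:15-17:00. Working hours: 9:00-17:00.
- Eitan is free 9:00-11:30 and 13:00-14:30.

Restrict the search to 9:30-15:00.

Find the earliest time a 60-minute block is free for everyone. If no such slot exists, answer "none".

Sven free within 09:00–17:00: 09:00–12:45, 13:15–13:45, 15:15–16:00.
Priya free within 09:00–17:00: 09:45–11:30, 12:45–13:00, 14:00–15:45.
Farrukh free within 09:00–17:00: 10:30–14:00, 14:45–16:15.
Jun ∩ Sven: 09:00–10:15, 11:45–12:45, 15:30–16:00.
Jun ∩ Sven ∩ Priya: 09:45–10:15, 15:30–15:45.
Jun ∩ Sven ∩ Priya ∩ Hassan: 09:45–10:15, 15:30–15:45.
Jun ∩ Sven ∩ Priya ∩ Hassan ∩ Farrukh: 15:30–15:45.
Jun ∩ Sven ∩ Priya ∩ Hassan ∩ Farrukh ∩ Eitan: (none).
Restricted to 09:30–15:00: (none).
Windows ≥ 60 min: (none).

none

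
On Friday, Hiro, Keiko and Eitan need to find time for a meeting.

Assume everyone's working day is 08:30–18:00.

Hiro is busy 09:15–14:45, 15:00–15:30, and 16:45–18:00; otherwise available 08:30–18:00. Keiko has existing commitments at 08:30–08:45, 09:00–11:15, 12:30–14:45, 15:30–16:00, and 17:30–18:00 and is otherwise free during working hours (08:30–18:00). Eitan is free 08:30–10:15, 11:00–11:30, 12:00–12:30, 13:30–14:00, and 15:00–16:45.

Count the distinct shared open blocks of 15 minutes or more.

2

Hiro free within 08:30–18:00: 08:30–09:15, 14:45–15:00, 15:30–16:45.
Keiko free within 08:30–18:00: 08:45–09:00, 11:15–12:30, 14:45–15:30, 16:00–17:30.
Hiro ∩ Keiko: 08:45–09:00, 14:45–15:00, 16:00–16:45.
Hiro ∩ Keiko ∩ Eitan: 08:45–09:00, 16:00–16:45.
Windows ≥ 15 min: 08:45–09:00, 16:00–16:45.
That's 2 windows.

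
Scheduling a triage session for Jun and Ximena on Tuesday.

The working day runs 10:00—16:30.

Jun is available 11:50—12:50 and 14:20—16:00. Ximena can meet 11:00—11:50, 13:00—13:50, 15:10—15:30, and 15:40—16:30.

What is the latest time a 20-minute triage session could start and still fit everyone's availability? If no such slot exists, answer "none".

15:40

Jun ∩ Ximena: 15:10–15:30, 15:40–16:00.
Windows ≥ 20 min: 15:10–15:30, 15:40–16:00.
Latest start in the last window 15:40–16:00 is 16:00 − 20 min = 15:40.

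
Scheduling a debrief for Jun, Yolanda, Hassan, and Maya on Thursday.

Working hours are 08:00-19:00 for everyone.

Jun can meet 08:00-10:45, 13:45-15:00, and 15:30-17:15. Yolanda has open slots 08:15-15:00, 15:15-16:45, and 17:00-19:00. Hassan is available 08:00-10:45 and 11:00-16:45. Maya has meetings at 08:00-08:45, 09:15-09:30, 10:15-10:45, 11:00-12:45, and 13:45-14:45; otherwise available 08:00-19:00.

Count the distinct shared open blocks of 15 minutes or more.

4

Maya free within 08:00–19:00: 08:45–09:15, 09:30–10:15, 10:45–11:00, 12:45–13:45, 14:45–19:00.
Jun ∩ Yolanda: 08:15–10:45, 13:45–15:00, 15:30–16:45, 17:00–17:15.
Jun ∩ Yolanda ∩ Hassan: 08:15–10:45, 13:45–15:00, 15:30–16:45.
Jun ∩ Yolanda ∩ Hassan ∩ Maya: 08:45–09:15, 09:30–10:15, 14:45–15:00, 15:30–16:45.
Windows ≥ 15 min: 08:45–09:15, 09:30–10:15, 14:45–15:00, 15:30–16:45.
That's 4 windows.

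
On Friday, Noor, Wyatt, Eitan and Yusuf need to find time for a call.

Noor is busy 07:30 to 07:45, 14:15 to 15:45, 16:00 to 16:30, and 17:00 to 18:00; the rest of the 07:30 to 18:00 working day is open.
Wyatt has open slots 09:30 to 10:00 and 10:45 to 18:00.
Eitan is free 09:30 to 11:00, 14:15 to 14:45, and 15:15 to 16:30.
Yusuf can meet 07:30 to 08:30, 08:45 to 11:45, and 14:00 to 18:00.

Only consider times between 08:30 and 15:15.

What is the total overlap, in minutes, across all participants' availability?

Noor free within 07:30–18:00: 07:45–14:15, 15:45–16:00, 16:30–17:00.
Noor ∩ Wyatt: 09:30–10:00, 10:45–14:15, 15:45–16:00, 16:30–17:00.
Noor ∩ Wyatt ∩ Eitan: 09:30–10:00, 10:45–11:00, 15:45–16:00.
Noor ∩ Wyatt ∩ Eitan ∩ Yusuf: 09:30–10:00, 10:45–11:00, 15:45–16:00.
Restricted to 08:30–15:15: 09:30–10:00, 10:45–11:00.
Total common minutes: 30 + 15 = 45.

45 minutes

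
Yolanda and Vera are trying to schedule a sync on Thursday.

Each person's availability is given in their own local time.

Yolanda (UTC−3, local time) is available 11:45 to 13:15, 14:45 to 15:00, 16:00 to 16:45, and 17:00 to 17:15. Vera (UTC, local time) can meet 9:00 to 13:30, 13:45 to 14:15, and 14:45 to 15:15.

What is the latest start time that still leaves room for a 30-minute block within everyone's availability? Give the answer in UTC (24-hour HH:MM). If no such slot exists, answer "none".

Yolanda → UTC: 14:45–16:15, 17:45–18:00, 19:00–19:45, 20:00–20:15.
Vera → UTC: 09:00–13:30, 13:45–14:15, 14:45–15:15.
Yolanda ∩ Vera: 14:45–15:15.
Windows ≥ 30 min: 14:45–15:15.
Latest start in the last window 14:45–15:15 is 15:15 − 30 min = 14:45.

14:45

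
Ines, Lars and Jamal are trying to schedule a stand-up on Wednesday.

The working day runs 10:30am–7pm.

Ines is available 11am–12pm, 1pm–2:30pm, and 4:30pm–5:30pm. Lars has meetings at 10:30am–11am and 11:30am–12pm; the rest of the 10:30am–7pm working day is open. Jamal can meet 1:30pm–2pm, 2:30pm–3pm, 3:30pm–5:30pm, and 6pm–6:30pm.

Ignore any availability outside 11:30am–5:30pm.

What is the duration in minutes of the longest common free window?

60 minutes

Lars free within 10:30–19:00: 11:00–11:30, 12:00–19:00.
Ines ∩ Lars: 11:00–11:30, 13:00–14:30, 16:30–17:30.
Ines ∩ Lars ∩ Jamal: 13:30–14:00, 16:30–17:30.
Restricted to 11:30–17:30: 13:30–14:00, 16:30–17:30.
Common window lengths: 30, 60 min; longest is 60.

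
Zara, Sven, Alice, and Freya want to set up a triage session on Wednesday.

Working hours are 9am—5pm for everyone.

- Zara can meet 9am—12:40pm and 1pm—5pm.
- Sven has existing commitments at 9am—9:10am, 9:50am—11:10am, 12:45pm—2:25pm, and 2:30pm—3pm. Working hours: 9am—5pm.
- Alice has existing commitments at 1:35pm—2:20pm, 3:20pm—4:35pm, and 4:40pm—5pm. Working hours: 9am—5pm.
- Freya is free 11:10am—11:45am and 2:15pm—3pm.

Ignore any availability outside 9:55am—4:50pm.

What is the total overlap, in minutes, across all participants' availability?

Sven free within 09:00–17:00: 09:10–09:50, 11:10–12:45, 14:25–14:30, 15:00–17:00.
Alice free within 09:00–17:00: 09:00–13:35, 14:20–15:20, 16:35–16:40.
Zara ∩ Sven: 09:10–09:50, 11:10–12:40, 14:25–14:30, 15:00–17:00.
Zara ∩ Sven ∩ Alice: 09:10–09:50, 11:10–12:40, 14:25–14:30, 15:00–15:20, 16:35–16:40.
Zara ∩ Sven ∩ Alice ∩ Freya: 11:10–11:45, 14:25–14:30.
Restricted to 09:55–16:50: 11:10–11:45, 14:25–14:30.
Total common minutes: 35 + 5 = 40.

40 minutes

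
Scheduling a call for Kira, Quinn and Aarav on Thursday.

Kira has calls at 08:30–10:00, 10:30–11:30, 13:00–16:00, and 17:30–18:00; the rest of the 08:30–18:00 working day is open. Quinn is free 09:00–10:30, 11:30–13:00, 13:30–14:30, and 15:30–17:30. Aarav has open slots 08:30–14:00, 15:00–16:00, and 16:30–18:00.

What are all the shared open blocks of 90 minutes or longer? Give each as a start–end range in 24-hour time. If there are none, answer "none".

Kira free within 08:30–18:00: 10:00–10:30, 11:30–13:00, 16:00–17:30.
Kira ∩ Quinn: 10:00–10:30, 11:30–13:00, 16:00–17:30.
Kira ∩ Quinn ∩ Aarav: 10:00–10:30, 11:30–13:00, 16:30–17:30.
Windows ≥ 90 min: 11:30–13:00.

11:30–13:00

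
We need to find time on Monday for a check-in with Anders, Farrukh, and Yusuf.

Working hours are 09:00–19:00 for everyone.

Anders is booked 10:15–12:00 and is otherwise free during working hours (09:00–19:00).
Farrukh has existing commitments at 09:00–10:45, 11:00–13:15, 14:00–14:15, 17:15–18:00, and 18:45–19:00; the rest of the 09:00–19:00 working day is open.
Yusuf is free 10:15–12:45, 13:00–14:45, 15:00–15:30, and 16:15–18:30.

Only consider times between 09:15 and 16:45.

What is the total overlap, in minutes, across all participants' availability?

Anders free within 09:00–19:00: 09:00–10:15, 12:00–19:00.
Farrukh free within 09:00–19:00: 10:45–11:00, 13:15–14:00, 14:15–17:15, 18:00–18:45.
Anders ∩ Farrukh: 13:15–14:00, 14:15–17:15, 18:00–18:45.
Anders ∩ Farrukh ∩ Yusuf: 13:15–14:00, 14:15–14:45, 15:00–15:30, 16:15–17:15, 18:00–18:30.
Restricted to 09:15–16:45: 13:15–14:00, 14:15–14:45, 15:00–15:30, 16:15–16:45.
Total common minutes: 45 + 30 + 30 + 30 = 135.

135 minutes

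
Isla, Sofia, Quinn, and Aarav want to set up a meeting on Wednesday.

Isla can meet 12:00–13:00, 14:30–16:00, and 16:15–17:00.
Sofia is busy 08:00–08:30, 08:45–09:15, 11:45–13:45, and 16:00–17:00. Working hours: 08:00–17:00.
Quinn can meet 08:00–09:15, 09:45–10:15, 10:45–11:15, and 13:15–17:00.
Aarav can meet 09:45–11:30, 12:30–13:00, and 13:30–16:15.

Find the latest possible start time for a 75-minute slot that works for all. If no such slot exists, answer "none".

14:45

Sofia free within 08:00–17:00: 08:30–08:45, 09:15–11:45, 13:45–16:00.
Isla ∩ Sofia: 14:30–16:00.
Isla ∩ Sofia ∩ Quinn: 14:30–16:00.
Isla ∩ Sofia ∩ Quinn ∩ Aarav: 14:30–16:00.
Windows ≥ 75 min: 14:30–16:00.
Latest start in the last window 14:30–16:00 is 16:00 − 75 min = 14:45.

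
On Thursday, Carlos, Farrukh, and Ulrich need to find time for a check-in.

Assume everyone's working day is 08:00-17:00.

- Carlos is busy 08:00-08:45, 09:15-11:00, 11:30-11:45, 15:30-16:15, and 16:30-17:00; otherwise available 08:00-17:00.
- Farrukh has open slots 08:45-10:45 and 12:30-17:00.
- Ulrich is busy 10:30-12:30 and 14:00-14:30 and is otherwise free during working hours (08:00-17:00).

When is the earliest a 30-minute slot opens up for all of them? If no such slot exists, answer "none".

Carlos free within 08:00–17:00: 08:45–09:15, 11:00–11:30, 11:45–15:30, 16:15–16:30.
Ulrich free within 08:00–17:00: 08:00–10:30, 12:30–14:00, 14:30–17:00.
Carlos ∩ Farrukh: 08:45–09:15, 12:30–15:30, 16:15–16:30.
Carlos ∩ Farrukh ∩ Ulrich: 08:45–09:15, 12:30–14:00, 14:30–15:30, 16:15–16:30.
Windows ≥ 30 min: 08:45–09:15, 12:30–14:00, 14:30–15:30.
Earliest such window starts at 08:45.

08:45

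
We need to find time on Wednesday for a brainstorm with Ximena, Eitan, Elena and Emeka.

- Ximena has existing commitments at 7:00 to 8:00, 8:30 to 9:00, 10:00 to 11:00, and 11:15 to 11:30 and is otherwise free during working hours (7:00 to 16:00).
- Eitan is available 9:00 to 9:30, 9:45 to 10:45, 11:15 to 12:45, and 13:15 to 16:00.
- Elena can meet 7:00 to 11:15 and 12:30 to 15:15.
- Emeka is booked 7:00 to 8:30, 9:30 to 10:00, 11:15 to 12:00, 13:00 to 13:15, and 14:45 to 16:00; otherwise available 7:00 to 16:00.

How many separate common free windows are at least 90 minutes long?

1

Ximena free within 07:00–16:00: 08:00–08:30, 09:00–10:00, 11:00–11:15, 11:30–16:00.
Emeka free within 07:00–16:00: 08:30–09:30, 10:00–11:15, 12:00–13:00, 13:15–14:45.
Ximena ∩ Eitan: 09:00–09:30, 09:45–10:00, 11:30–12:45, 13:15–16:00.
Ximena ∩ Eitan ∩ Elena: 09:00–09:30, 09:45–10:00, 12:30–12:45, 13:15–15:15.
Ximena ∩ Eitan ∩ Elena ∩ Emeka: 09:00–09:30, 12:30–12:45, 13:15–14:45.
Windows ≥ 90 min: 13:15–14:45.
That's 1 window.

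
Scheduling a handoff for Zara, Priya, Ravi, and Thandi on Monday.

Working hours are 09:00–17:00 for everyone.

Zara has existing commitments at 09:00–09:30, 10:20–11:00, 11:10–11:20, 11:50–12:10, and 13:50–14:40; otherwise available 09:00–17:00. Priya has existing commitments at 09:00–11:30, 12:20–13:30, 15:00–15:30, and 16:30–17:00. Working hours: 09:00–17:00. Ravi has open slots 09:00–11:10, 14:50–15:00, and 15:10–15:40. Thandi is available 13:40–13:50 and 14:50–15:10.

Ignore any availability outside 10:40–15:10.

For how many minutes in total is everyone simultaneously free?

Zara free within 09:00–17:00: 09:30–10:20, 11:00–11:10, 11:20–11:50, 12:10–13:50, 14:40–17:00.
Priya free within 09:00–17:00: 11:30–12:20, 13:30–15:00, 15:30–16:30.
Zara ∩ Priya: 11:30–11:50, 12:10–12:20, 13:30–13:50, 14:40–15:00, 15:30–16:30.
Zara ∩ Priya ∩ Ravi: 14:50–15:00, 15:30–15:40.
Zara ∩ Priya ∩ Ravi ∩ Thandi: 14:50–15:00.
Restricted to 10:40–15:10: 14:50–15:00.
Total common minutes: 10.

10 minutes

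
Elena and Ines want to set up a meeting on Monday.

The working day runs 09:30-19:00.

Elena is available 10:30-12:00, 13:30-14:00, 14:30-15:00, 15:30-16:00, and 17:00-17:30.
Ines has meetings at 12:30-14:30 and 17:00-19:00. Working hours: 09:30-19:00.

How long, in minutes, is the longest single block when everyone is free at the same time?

90 minutes

Ines free within 09:30–19:00: 09:30–12:30, 14:30–17:00.
Elena ∩ Ines: 10:30–12:00, 14:30–15:00, 15:30–16:00.
Common window lengths: 90, 30, 30 min; longest is 90.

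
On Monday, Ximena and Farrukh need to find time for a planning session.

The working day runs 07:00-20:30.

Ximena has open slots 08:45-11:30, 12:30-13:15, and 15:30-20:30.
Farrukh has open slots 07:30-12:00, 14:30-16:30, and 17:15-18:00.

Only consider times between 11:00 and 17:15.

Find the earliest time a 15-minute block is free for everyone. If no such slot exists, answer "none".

Ximena ∩ Farrukh: 08:45–11:30, 15:30–16:30, 17:15–18:00.
Restricted to 11:00–17:15: 11:00–11:30, 15:30–16:30.
Windows ≥ 15 min: 11:00–11:30, 15:30–16:30.
Earliest such window starts at 11:00.

11:00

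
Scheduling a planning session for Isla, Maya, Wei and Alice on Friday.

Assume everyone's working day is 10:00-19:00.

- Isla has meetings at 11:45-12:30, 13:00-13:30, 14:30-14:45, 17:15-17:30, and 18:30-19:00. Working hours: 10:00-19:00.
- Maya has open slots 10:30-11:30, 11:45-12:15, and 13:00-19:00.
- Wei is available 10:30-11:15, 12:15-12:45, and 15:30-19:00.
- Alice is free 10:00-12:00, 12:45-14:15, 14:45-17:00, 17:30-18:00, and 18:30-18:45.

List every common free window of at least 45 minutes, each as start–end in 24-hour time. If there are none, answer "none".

Isla free within 10:00–19:00: 10:00–11:45, 12:30–13:00, 13:30–14:30, 14:45–17:15, 17:30–18:30.
Isla ∩ Maya: 10:30–11:30, 13:30–14:30, 14:45–17:15, 17:30–18:30.
Isla ∩ Maya ∩ Wei: 10:30–11:15, 15:30–17:15, 17:30–18:30.
Isla ∩ Maya ∩ Wei ∩ Alice: 10:30–11:15, 15:30–17:00, 17:30–18:00.
Windows ≥ 45 min: 10:30–11:15, 15:30–17:00.

10:30–11:15, 15:30–17:00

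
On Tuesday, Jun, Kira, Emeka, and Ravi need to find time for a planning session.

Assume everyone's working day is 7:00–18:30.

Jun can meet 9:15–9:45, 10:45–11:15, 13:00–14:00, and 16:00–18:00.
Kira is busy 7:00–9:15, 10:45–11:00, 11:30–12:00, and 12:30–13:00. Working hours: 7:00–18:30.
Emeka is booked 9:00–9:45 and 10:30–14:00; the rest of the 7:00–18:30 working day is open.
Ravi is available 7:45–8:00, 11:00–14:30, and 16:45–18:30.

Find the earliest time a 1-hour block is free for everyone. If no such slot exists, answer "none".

16:45

Kira free within 07:00–18:30: 09:15–10:45, 11:00–11:30, 12:00–12:30, 13:00–18:30.
Emeka free within 07:00–18:30: 07:00–09:00, 09:45–10:30, 14:00–18:30.
Jun ∩ Kira: 09:15–09:45, 11:00–11:15, 13:00–14:00, 16:00–18:00.
Jun ∩ Kira ∩ Emeka: 16:00–18:00.
Jun ∩ Kira ∩ Emeka ∩ Ravi: 16:45–18:00.
Windows ≥ 60 min: 16:45–18:00.
Earliest such window starts at 16:45.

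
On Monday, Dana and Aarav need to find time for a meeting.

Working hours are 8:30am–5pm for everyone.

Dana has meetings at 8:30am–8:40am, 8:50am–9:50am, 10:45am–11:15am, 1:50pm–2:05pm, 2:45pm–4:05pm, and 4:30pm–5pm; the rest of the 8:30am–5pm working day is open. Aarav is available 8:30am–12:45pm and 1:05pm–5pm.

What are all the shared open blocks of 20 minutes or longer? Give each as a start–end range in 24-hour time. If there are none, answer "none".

09:50–10:45, 11:15–12:45, 13:05–13:50, 14:05–14:45, 16:05–16:30

Dana free within 08:30–17:00: 08:40–08:50, 09:50–10:45, 11:15–13:50, 14:05–14:45, 16:05–16:30.
Dana ∩ Aarav: 08:40–08:50, 09:50–10:45, 11:15–12:45, 13:05–13:50, 14:05–14:45, 16:05–16:30.
Windows ≥ 20 min: 09:50–10:45, 11:15–12:45, 13:05–13:50, 14:05–14:45, 16:05–16:30.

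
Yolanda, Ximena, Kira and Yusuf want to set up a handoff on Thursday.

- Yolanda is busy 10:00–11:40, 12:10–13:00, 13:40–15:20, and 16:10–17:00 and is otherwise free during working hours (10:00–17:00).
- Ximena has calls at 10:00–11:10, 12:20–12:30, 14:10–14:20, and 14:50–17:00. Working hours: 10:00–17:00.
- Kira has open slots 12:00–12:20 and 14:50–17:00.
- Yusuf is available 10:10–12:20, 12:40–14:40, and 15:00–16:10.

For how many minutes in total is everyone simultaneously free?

10 minutes

Yolanda free within 10:00–17:00: 11:40–12:10, 13:00–13:40, 15:20–16:10.
Ximena free within 10:00–17:00: 11:10–12:20, 12:30–14:10, 14:20–14:50.
Yolanda ∩ Ximena: 11:40–12:10, 13:00–13:40.
Yolanda ∩ Ximena ∩ Kira: 12:00–12:10.
Yolanda ∩ Ximena ∩ Kira ∩ Yusuf: 12:00–12:10.
Total common minutes: 10.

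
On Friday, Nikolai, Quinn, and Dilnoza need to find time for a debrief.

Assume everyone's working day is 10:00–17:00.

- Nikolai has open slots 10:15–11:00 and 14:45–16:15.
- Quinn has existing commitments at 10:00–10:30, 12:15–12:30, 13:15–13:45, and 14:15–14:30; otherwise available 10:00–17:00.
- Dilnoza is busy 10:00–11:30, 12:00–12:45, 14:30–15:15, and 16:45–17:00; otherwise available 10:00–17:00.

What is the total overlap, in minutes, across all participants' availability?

60 minutes

Quinn free within 10:00–17:00: 10:30–12:15, 12:30–13:15, 13:45–14:15, 14:30–17:00.
Dilnoza free within 10:00–17:00: 11:30–12:00, 12:45–14:30, 15:15–16:45.
Nikolai ∩ Quinn: 10:30–11:00, 14:45–16:15.
Nikolai ∩ Quinn ∩ Dilnoza: 15:15–16:15.
Total common minutes: 60.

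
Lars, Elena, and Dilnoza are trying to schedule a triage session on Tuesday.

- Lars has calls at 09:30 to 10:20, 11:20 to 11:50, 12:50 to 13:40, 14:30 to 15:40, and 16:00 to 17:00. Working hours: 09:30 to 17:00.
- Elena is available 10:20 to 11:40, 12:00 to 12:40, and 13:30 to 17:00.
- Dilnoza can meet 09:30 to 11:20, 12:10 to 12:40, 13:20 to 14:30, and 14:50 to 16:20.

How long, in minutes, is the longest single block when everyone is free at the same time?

60 minutes

Lars free within 09:30–17:00: 10:20–11:20, 11:50–12:50, 13:40–14:30, 15:40–16:00.
Lars ∩ Elena: 10:20–11:20, 12:00–12:40, 13:40–14:30, 15:40–16:00.
Lars ∩ Elena ∩ Dilnoza: 10:20–11:20, 12:10–12:40, 13:40–14:30, 15:40–16:00.
Common window lengths: 60, 30, 50, 20 min; longest is 60.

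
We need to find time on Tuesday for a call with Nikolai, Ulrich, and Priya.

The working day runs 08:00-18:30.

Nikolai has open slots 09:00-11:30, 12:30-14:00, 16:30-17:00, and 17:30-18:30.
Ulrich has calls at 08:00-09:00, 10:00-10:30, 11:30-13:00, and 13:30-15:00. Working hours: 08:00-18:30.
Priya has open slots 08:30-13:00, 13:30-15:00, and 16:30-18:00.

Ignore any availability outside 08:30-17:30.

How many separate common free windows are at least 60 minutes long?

2

Ulrich free within 08:00–18:30: 09:00–10:00, 10:30–11:30, 13:00–13:30, 15:00–18:30.
Nikolai ∩ Ulrich: 09:00–10:00, 10:30–11:30, 13:00–13:30, 16:30–17:00, 17:30–18:30.
Nikolai ∩ Ulrich ∩ Priya: 09:00–10:00, 10:30–11:30, 16:30–17:00, 17:30–18:00.
Restricted to 08:30–17:30: 09:00–10:00, 10:30–11:30, 16:30–17:00.
Windows ≥ 60 min: 09:00–10:00, 10:30–11:30.
That's 2 windows.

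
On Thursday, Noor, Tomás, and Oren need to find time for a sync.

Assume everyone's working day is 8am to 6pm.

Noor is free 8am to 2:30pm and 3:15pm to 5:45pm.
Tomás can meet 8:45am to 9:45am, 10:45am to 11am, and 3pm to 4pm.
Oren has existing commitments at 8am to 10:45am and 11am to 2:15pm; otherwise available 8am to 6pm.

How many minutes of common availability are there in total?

Oren free within 08:00–18:00: 10:45–11:00, 14:15–18:00.
Noor ∩ Tomás: 08:45–09:45, 10:45–11:00, 15:15–16:00.
Noor ∩ Tomás ∩ Oren: 10:45–11:00, 15:15–16:00.
Total common minutes: 15 + 45 = 60.

60 minutes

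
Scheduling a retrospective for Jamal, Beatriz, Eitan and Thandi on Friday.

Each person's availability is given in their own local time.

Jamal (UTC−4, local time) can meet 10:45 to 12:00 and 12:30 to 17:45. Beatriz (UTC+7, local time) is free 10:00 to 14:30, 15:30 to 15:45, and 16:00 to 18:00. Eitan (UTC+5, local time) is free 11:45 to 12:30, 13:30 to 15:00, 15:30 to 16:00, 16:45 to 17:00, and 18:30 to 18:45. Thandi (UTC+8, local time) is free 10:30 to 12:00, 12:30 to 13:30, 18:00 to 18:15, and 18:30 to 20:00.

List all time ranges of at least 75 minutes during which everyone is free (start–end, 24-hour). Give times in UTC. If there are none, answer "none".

Jamal → UTC: 14:45–16:00, 16:30–21:45.
Beatriz → UTC: 03:00–07:30, 08:30–08:45, 09:00–11:00.
Eitan → UTC: 06:45–07:30, 08:30–10:00, 10:30–11:00, 11:45–12:00, 13:30–13:45.
Thandi → UTC: 02:30–04:00, 04:30–05:30, 10:00–10:15, 10:30–12:00.
Jamal ∩ Beatriz: (none).
Jamal ∩ Beatriz ∩ Eitan: (none).
Jamal ∩ Beatriz ∩ Eitan ∩ Thandi: (none).
Windows ≥ 75 min: (none).

none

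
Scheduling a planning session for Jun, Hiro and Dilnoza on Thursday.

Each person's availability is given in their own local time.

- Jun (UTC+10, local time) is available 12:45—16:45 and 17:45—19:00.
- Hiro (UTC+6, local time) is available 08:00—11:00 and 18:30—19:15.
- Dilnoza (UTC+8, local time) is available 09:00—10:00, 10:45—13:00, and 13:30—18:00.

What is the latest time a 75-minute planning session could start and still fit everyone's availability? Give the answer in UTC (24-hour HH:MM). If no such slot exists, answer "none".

03:45

Jun → UTC: 02:45–06:45, 07:45–09:00.
Hiro → UTC: 02:00–05:00, 12:30–13:15.
Dilnoza → UTC: 01:00–02:00, 02:45–05:00, 05:30–10:00.
Jun ∩ Hiro: 02:45–05:00.
Jun ∩ Hiro ∩ Dilnoza: 02:45–05:00.
Windows ≥ 75 min: 02:45–05:00.
Latest start in the last window 02:45–05:00 is 05:00 − 75 min = 03:45.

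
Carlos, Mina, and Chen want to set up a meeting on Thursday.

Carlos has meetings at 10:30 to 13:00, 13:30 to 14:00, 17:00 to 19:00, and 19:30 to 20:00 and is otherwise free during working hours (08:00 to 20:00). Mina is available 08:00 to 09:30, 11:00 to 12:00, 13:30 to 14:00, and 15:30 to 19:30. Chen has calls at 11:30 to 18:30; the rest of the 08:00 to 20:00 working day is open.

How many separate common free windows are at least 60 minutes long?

1

Carlos free within 08:00–20:00: 08:00–10:30, 13:00–13:30, 14:00–17:00, 19:00–19:30.
Chen free within 08:00–20:00: 08:00–11:30, 18:30–20:00.
Carlos ∩ Mina: 08:00–09:30, 15:30–17:00, 19:00–19:30.
Carlos ∩ Mina ∩ Chen: 08:00–09:30, 19:00–19:30.
Windows ≥ 60 min: 08:00–09:30.
That's 1 window.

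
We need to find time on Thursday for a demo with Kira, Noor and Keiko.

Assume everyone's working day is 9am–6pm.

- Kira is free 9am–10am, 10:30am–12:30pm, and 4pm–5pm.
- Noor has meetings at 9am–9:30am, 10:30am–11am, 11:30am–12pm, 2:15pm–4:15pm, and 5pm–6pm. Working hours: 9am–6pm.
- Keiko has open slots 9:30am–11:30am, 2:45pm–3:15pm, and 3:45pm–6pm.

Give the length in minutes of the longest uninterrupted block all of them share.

Noor free within 09:00–18:00: 09:30–10:30, 11:00–11:30, 12:00–14:15, 16:15–17:00.
Kira ∩ Noor: 09:30–10:00, 11:00–11:30, 12:00–12:30, 16:15–17:00.
Kira ∩ Noor ∩ Keiko: 09:30–10:00, 11:00–11:30, 16:15–17:00.
Common window lengths: 30, 30, 45 min; longest is 45.

45 minutes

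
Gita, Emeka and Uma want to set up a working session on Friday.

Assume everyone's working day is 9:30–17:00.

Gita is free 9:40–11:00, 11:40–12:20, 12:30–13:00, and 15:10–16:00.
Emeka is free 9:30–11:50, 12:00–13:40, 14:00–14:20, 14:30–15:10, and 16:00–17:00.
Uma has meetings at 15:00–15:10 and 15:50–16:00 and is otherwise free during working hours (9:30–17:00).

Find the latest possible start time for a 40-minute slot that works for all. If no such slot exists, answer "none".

10:20

Uma free within 09:30–17:00: 09:30–15:00, 15:10–15:50, 16:00–17:00.
Gita ∩ Emeka: 09:40–11:00, 11:40–11:50, 12:00–12:20, 12:30–13:00.
Gita ∩ Emeka ∩ Uma: 09:40–11:00, 11:40–11:50, 12:00–12:20, 12:30–13:00.
Windows ≥ 40 min: 09:40–11:00.
Latest start in the last window 09:40–11:00 is 11:00 − 40 min = 10:20.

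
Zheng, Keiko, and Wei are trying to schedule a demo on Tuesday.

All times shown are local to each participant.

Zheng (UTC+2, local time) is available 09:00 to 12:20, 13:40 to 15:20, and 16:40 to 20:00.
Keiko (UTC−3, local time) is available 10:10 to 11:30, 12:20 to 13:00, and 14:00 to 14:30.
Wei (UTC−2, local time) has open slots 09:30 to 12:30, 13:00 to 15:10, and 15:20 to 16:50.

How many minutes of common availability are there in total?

Zheng → UTC: 07:00–10:20, 11:40–13:20, 14:40–18:00.
Keiko → UTC: 13:10–14:30, 15:20–16:00, 17:00–17:30.
Wei → UTC: 11:30–14:30, 15:00–17:10, 17:20–18:50.
Zheng ∩ Keiko: 13:10–13:20, 15:20–16:00, 17:00–17:30.
Zheng ∩ Keiko ∩ Wei: 13:10–13:20, 15:20–16:00, 17:00–17:10, 17:20–17:30.
Total common minutes: 10 + 40 + 10 + 10 = 70.

70 minutes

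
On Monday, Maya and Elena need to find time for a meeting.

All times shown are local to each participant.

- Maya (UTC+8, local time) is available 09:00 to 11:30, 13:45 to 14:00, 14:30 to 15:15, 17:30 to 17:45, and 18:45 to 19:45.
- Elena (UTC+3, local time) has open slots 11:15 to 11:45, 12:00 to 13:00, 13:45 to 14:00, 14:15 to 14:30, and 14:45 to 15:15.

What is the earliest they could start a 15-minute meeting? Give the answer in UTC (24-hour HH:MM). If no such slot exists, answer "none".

09:30

Maya → UTC: 01:00–03:30, 05:45–06:00, 06:30–07:15, 09:30–09:45, 10:45–11:45.
Elena → UTC: 08:15–08:45, 09:00–10:00, 10:45–11:00, 11:15–11:30, 11:45–12:15.
Maya ∩ Elena: 09:30–09:45, 10:45–11:00, 11:15–11:30.
Windows ≥ 15 min: 09:30–09:45, 10:45–11:00, 11:15–11:30.
Earliest such window starts at 09:30.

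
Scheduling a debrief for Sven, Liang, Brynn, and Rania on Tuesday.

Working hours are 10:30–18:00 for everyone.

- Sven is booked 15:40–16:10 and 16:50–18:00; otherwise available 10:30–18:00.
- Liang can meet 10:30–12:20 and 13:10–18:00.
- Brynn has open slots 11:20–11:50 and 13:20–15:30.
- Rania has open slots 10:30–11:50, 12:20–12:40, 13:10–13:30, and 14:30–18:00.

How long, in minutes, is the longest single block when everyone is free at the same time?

60 minutes

Sven free within 10:30–18:00: 10:30–15:40, 16:10–16:50.
Sven ∩ Liang: 10:30–12:20, 13:10–15:40, 16:10–16:50.
Sven ∩ Liang ∩ Brynn: 11:20–11:50, 13:20–15:30.
Sven ∩ Liang ∩ Brynn ∩ Rania: 11:20–11:50, 13:20–13:30, 14:30–15:30.
Common window lengths: 30, 10, 60 min; longest is 60.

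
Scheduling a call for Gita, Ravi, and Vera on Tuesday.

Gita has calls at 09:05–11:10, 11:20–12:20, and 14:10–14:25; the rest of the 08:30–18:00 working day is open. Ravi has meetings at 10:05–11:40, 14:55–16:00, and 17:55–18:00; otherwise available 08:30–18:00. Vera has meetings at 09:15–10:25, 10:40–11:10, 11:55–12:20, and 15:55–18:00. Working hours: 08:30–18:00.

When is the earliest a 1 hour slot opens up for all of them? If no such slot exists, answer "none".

12:20

Gita free within 08:30–18:00: 08:30–09:05, 11:10–11:20, 12:20–14:10, 14:25–18:00.
Ravi free within 08:30–18:00: 08:30–10:05, 11:40–14:55, 16:00–17:55.
Vera free within 08:30–18:00: 08:30–09:15, 10:25–10:40, 11:10–11:55, 12:20–15:55.
Gita ∩ Ravi: 08:30–09:05, 12:20–14:10, 14:25–14:55, 16:00–17:55.
Gita ∩ Ravi ∩ Vera: 08:30–09:05, 12:20–14:10, 14:25–14:55.
Windows ≥ 60 min: 12:20–14:10.
Earliest such window starts at 12:20.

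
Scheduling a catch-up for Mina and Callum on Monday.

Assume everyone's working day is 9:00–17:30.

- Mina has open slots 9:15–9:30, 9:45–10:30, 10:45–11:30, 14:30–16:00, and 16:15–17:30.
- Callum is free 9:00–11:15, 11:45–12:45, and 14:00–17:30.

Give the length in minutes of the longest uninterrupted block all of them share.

90 minutes

Mina ∩ Callum: 09:15–09:30, 09:45–10:30, 10:45–11:15, 14:30–16:00, 16:15–17:30.
Common window lengths: 15, 45, 30, 90, 75 min; longest is 90.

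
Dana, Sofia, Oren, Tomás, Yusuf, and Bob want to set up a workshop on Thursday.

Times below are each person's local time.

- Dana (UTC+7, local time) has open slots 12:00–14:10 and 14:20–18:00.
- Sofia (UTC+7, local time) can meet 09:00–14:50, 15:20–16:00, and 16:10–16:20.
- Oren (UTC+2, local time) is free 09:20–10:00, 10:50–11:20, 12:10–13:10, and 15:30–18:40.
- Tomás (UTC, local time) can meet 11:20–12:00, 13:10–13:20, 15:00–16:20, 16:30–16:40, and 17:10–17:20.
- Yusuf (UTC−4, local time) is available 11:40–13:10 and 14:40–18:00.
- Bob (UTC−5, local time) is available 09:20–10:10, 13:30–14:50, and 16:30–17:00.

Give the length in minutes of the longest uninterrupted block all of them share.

Dana → UTC: 05:00–07:10, 07:20–11:00.
Sofia → UTC: 02:00–07:50, 08:20–09:00, 09:10–09:20.
Oren → UTC: 07:20–08:00, 08:50–09:20, 10:10–11:10, 13:30–16:40.
Tomás → UTC: 11:20–12:00, 13:10–13:20, 15:00–16:20, 16:30–16:40, 17:10–17:20.
Yusuf → UTC: 15:40–17:10, 18:40–22:00.
Bob → UTC: 14:20–15:10, 18:30–19:50, 21:30–22:00.
Dana ∩ Sofia: 05:00–07:10, 07:20–07:50, 08:20–09:00, 09:10–09:20.
Dana ∩ Sofia ∩ Oren: 07:20–07:50, 08:50–09:00, 09:10–09:20.
Dana ∩ Sofia ∩ Oren ∩ Tomás: (none).
Dana ∩ Sofia ∩ Oren ∩ Tomás ∩ Yusuf: (none).
Dana ∩ Sofia ∩ Oren ∩ Tomás ∩ Yusuf ∩ Bob: (none).
No common window.

0 minutes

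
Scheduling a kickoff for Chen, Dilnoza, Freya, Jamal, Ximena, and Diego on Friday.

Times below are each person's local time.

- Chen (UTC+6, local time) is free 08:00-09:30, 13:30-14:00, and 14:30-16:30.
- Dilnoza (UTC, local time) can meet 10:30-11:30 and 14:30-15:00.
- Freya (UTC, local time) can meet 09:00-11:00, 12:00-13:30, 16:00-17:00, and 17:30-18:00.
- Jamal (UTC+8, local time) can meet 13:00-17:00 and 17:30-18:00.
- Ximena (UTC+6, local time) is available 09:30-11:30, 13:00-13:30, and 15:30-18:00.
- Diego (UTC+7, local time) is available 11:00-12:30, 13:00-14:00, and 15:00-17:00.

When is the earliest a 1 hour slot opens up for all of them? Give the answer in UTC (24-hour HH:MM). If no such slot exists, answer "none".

none

Chen → UTC: 02:00–03:30, 07:30–08:00, 08:30–10:30.
Dilnoza → UTC: 10:30–11:30, 14:30–15:00.
Freya → UTC: 09:00–11:00, 12:00–13:30, 16:00–17:00, 17:30–18:00.
Jamal → UTC: 05:00–09:00, 09:30–10:00.
Ximena → UTC: 03:30–05:30, 07:00–07:30, 09:30–12:00.
Diego → UTC: 04:00–05:30, 06:00–07:00, 08:00–10:00.
Chen ∩ Dilnoza: (none).
Chen ∩ Dilnoza ∩ Freya: (none).
Chen ∩ Dilnoza ∩ Freya ∩ Jamal: (none).
Chen ∩ Dilnoza ∩ Freya ∩ Jamal ∩ Ximena: (none).
Chen ∩ Dilnoza ∩ Freya ∩ Jamal ∩ Ximena ∩ Diego: (none).
Windows ≥ 60 min: (none).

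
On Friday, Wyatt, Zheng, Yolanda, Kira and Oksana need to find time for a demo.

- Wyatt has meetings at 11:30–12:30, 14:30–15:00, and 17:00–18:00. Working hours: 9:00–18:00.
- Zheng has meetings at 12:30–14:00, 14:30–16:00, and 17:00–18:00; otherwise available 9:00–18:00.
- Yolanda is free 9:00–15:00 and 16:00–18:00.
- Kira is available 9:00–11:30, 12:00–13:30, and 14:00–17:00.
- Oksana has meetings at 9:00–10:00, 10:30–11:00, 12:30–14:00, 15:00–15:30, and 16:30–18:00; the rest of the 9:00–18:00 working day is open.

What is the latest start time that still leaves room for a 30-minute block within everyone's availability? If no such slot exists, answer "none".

16:00

Wyatt free within 09:00–18:00: 09:00–11:30, 12:30–14:30, 15:00–17:00.
Zheng free within 09:00–18:00: 09:00–12:30, 14:00–14:30, 16:00–17:00.
Oksana free within 09:00–18:00: 10:00–10:30, 11:00–12:30, 14:00–15:00, 15:30–16:30.
Wyatt ∩ Zheng: 09:00–11:30, 14:00–14:30, 16:00–17:00.
Wyatt ∩ Zheng ∩ Yolanda: 09:00–11:30, 14:00–14:30, 16:00–17:00.
Wyatt ∩ Zheng ∩ Yolanda ∩ Kira: 09:00–11:30, 14:00–14:30, 16:00–17:00.
Wyatt ∩ Zheng ∩ Yolanda ∩ Kira ∩ Oksana: 10:00–10:30, 11:00–11:30, 14:00–14:30, 16:00–16:30.
Windows ≥ 30 min: 10:00–10:30, 11:00–11:30, 14:00–14:30, 16:00–16:30.
Latest start in the last window 16:00–16:30 is 16:30 − 30 min = 16:00.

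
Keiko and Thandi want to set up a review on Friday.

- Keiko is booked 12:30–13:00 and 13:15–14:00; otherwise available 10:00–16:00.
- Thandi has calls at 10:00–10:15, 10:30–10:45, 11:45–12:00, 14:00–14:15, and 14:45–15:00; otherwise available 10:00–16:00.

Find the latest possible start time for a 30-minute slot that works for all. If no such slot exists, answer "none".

Keiko free within 10:00–16:00: 10:00–12:30, 13:00–13:15, 14:00–16:00.
Thandi free within 10:00–16:00: 10:15–10:30, 10:45–11:45, 12:00–14:00, 14:15–14:45, 15:00–16:00.
Keiko ∩ Thandi: 10:15–10:30, 10:45–11:45, 12:00–12:30, 13:00–13:15, 14:15–14:45, 15:00–16:00.
Windows ≥ 30 min: 10:45–11:45, 12:00–12:30, 14:15–14:45, 15:00–16:00.
Latest start in the last window 15:00–16:00 is 16:00 − 30 min = 15:30.

15:30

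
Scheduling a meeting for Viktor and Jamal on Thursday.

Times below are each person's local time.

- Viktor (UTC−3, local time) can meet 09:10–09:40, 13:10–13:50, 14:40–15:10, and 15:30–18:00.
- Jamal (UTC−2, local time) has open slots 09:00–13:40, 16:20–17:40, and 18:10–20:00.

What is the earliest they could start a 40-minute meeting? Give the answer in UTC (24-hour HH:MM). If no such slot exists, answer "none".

18:30

Viktor → UTC: 12:10–12:40, 16:10–16:50, 17:40–18:10, 18:30–21:00.
Jamal → UTC: 11:00–15:40, 18:20–19:40, 20:10–22:00.
Viktor ∩ Jamal: 12:10–12:40, 18:30–19:40, 20:10–21:00.
Windows ≥ 40 min: 18:30–19:40, 20:10–21:00.
Earliest such window starts at 18:30.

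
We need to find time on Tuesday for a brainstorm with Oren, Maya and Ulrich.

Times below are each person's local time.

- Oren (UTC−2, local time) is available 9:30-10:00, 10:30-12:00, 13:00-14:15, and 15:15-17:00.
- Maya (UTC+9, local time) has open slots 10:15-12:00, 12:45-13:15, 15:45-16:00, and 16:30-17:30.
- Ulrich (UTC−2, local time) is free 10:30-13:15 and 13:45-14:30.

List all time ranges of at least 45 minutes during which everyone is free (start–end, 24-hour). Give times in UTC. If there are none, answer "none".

none

Oren → UTC: 11:30–12:00, 12:30–14:00, 15:00–16:15, 17:15–19:00.
Maya → UTC: 01:15–03:00, 03:45–04:15, 06:45–07:00, 07:30–08:30.
Ulrich → UTC: 12:30–15:15, 15:45–16:30.
Oren ∩ Maya: (none).
Oren ∩ Maya ∩ Ulrich: (none).
Windows ≥ 45 min: (none).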